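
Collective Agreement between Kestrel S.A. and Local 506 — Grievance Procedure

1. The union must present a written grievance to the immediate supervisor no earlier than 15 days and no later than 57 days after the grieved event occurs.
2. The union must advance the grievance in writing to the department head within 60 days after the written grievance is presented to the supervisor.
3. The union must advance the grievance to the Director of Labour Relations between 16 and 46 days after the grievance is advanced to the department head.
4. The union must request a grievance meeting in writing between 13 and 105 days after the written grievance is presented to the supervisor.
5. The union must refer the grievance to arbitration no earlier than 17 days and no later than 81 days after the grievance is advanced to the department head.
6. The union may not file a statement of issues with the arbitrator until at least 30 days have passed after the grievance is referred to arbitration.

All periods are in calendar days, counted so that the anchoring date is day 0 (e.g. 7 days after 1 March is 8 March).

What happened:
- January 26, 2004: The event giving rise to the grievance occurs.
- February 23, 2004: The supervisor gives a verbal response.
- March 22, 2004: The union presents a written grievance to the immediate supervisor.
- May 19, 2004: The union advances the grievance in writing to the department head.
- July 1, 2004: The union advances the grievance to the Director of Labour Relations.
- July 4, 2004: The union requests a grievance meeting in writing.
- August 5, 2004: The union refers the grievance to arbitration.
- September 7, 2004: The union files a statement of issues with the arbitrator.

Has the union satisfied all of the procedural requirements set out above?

Yes

Step 1: the window is 15–57 days after January 26, 2004 (when the grieved event occurs), so February 10, 2004 through March 23, 2004; done March 22, 2004 — within the window.
Step 2: 60 days after March 22, 2004 (when the written grievance is presented to the supervisor) is May 21, 2004; completed May 19, 2004, before the deadline.
Step 3: the window is 16–46 days after May 19, 2004 (when the grievance is advanced to the department head), so June 4, 2004 through July 4, 2004; July 1, 2004 falls inside that range.
Step 4: the window is 13–105 days after March 22, 2004 (when the written grievance is presented to the supervisor), so April 4, 2004 through July 5, 2004; July 4, 2004 falls inside that range.
Step 5: the window is 17–81 days after May 19, 2004 (when the grievance is advanced to the department head), so June 5, 2004 through August 8, 2004; August 5, 2004 falls inside that range.
Step 6: the earliest permitted date is 30 days after August 5, 2004 (when the grievance is referred to arbitration), i.e. September 4, 2004; done September 7, 2004 — permitted.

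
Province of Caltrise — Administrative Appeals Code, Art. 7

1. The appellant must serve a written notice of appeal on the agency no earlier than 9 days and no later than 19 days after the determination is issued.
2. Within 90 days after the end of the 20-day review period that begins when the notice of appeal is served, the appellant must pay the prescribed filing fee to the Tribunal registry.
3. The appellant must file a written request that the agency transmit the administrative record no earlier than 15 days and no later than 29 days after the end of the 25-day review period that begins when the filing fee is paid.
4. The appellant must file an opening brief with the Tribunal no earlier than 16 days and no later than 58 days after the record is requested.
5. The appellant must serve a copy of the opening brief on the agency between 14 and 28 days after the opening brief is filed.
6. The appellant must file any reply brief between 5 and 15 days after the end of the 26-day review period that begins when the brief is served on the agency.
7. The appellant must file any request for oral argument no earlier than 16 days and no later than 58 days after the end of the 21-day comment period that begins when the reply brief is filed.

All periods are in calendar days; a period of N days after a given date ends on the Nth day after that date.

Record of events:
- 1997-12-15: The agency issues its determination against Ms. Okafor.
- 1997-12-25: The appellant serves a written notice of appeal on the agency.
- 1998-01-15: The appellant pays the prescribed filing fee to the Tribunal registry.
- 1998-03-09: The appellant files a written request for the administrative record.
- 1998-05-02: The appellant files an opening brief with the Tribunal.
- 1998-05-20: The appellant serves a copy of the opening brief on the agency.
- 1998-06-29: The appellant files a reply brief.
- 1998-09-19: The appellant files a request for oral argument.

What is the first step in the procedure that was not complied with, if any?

Step 7

Step 1: the window is 9–19 days after 1997-12-15 (when the determination is issued), so 1997-12-24 through 1998-01-03; 1997-12-25 falls inside that range.
Step 2: 90 days after 1998-01-14 (end of the 20-day review period, which began when the notice of appeal is served on 1997-12-25) is 1998-04-14; done 1998-01-15 — timely.
Step 3: the window is 15–29 days after 1998-02-09 (end of the 25-day review period, which began when the filing fee is paid on 1998-01-15), so 1998-02-24 through 1998-03-10; 1998-03-09 falls inside that range.
Step 4: the window is 16–58 days after 1998-03-09 (when the record is requested), so 1998-03-25 through 1998-05-06; done 1998-05-02, which is between those dates.
Step 5: the window is 14–28 days after 1998-05-02 (when the opening brief is filed), so 1998-05-16 through 1998-05-30; done 1998-05-20, which is between those dates.
Step 6: the window is 5–15 days after 1998-06-15 (end of the 26-day review period, which began when the brief is served on the agency on 1998-05-20), so 1998-06-20 through 1998-06-30; 1998-06-29 falls inside that range.
Step 7: the window is 16–58 days after 1998-07-20 (end of the 21-day comment period, which began when the reply brief is filed on 1998-06-29), so 1998-08-05 through 1998-09-16; 1998-09-19 is 3 days past the end of the window.
The procedure was therefore not followed at step 7.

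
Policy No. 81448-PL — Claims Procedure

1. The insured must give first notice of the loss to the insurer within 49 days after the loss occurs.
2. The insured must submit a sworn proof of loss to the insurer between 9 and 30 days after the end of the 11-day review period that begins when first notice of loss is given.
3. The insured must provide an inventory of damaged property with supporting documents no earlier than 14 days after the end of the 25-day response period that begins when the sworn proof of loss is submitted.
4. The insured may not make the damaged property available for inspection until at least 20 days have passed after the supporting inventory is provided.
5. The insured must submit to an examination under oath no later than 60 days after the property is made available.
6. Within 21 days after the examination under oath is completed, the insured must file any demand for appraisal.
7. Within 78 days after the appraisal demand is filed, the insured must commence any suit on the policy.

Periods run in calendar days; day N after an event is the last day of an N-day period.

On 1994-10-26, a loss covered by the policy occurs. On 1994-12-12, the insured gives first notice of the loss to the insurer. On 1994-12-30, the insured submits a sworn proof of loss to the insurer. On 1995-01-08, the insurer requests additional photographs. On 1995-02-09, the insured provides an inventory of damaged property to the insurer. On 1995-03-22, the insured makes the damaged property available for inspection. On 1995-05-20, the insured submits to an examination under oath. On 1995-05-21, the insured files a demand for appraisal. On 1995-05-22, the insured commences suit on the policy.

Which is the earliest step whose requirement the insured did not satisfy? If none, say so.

Step 2

Step 1: 49 days after 1994-10-26 (when the loss occurs) is 1994-12-14; done 1994-12-12 — timely.
Step 2: the window is 9–30 days after 1994-12-23 (end of the 11-day review period, which began when first notice of loss is given on 1994-12-12), so 1995-01-01 through 1995-01-22; 1994-12-30 is 2 days too early.
The procedure was therefore not followed at step 2.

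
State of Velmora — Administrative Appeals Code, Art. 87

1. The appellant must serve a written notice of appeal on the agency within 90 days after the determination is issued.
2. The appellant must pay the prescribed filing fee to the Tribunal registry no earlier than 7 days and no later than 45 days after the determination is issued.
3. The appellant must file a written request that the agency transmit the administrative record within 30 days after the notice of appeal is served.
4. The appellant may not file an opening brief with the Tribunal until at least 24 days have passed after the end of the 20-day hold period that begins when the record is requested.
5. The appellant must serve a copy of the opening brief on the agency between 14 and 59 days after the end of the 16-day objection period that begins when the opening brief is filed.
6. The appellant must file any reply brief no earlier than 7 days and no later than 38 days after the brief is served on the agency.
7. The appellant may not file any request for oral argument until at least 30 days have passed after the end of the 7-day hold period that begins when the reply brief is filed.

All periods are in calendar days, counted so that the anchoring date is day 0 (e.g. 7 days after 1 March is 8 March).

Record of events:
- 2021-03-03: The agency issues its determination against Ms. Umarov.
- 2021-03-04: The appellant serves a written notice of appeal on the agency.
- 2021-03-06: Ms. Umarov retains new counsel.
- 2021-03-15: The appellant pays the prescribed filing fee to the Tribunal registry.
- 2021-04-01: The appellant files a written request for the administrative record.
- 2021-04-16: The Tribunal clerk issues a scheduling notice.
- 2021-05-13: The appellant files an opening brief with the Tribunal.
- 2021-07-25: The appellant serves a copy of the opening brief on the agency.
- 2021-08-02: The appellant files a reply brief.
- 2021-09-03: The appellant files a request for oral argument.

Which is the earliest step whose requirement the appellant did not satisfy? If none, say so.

Step 4

Step 1: 90 days after 2021-03-03 (when the determination is issued) is 2021-06-01; completed 2021-03-04, before the deadline.
Step 2: the window is 7–45 days after 2021-03-03 (when the determination is issued), so 2021-03-10 through 2021-04-17; done 2021-03-15, which is between those dates.
Step 3: 30 days after 2021-03-04 (when the notice of appeal is served) is 2021-04-03; done 2021-04-01 — timely.
Step 4: the earliest permitted date is 24 days after 2021-04-21 (end of the 20-day hold period, which began when the record is requested on 2021-04-01), i.e. 2021-05-15; 2021-05-13 is 2 days before the earliest permitted date.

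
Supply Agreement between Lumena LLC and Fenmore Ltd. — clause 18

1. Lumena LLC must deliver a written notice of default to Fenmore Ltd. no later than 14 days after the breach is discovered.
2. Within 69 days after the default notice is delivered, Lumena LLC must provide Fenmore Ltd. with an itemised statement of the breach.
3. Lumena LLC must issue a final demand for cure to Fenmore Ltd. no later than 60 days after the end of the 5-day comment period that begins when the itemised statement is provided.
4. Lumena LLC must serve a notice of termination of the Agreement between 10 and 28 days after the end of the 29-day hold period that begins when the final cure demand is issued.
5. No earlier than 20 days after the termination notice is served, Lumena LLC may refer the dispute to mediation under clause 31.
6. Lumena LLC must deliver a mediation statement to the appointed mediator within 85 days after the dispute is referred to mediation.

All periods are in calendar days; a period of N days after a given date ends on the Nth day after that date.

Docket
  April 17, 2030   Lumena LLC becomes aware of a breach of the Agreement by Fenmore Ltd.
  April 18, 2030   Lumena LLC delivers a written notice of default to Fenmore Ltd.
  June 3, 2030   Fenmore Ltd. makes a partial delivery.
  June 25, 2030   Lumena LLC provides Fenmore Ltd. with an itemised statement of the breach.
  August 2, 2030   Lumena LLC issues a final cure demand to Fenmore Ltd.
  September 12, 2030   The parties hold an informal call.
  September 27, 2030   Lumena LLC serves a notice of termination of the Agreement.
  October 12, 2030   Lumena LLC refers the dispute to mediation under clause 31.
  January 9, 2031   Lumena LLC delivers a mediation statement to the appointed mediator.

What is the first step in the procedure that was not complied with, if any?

Step 5

Step 1: 14 days after April 17, 2030 (when the breach is discovered) is May 1, 2030; completed April 18, 2030, before the deadline.
Step 2: 69 days after April 18, 2030 (when the default notice is delivered) is June 26, 2030; done June 25, 2030 — timely.
Step 3: 60 days after June 30, 2030 (end of the 5-day comment period, which began when the itemised statement is provided on June 25, 2030) is August 29, 2030; done August 2, 2030 — timely.
Step 4: the window is 10–28 days after August 31, 2030 (end of the 29-day hold period, which began when the final cure demand is issued on August 2, 2030), so September 10, 2030 through September 28, 2030; done September 27, 2030 — within the window.
Step 5: the earliest permitted date is 20 days after September 27, 2030 (when the termination notice is served), i.e. October 17, 2030; acted on October 12, 2030, 5 days prematurely.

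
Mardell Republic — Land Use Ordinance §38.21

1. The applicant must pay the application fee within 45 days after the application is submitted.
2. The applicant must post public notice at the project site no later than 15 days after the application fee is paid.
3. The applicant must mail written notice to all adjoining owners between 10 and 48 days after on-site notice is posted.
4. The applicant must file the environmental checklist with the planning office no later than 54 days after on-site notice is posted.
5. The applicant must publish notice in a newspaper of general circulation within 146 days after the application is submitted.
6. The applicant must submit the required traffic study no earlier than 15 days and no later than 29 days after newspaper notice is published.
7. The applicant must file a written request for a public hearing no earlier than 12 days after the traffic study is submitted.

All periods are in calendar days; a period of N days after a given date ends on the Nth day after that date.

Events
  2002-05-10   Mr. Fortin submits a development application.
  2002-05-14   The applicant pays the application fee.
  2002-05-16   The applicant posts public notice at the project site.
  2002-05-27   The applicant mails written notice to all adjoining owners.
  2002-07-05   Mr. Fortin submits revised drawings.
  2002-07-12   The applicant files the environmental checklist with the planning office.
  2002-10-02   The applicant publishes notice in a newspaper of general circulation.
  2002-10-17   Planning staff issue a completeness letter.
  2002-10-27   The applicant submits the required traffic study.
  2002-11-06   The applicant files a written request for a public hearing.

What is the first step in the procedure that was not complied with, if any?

Step 4

Step 1 — counting 45 days from 2002-05-10 (when the application is submitted) gives a deadline of 2002-06-24; completed 2002-05-14, before the deadline.
Step 2 — counting 15 days from 2002-05-14 (when the application fee is paid) gives a deadline of 2002-05-29; 2002-05-16 is within that limit.
Step 3 — 10 and 48 days from 2002-05-16 (when on-site notice is posted) are 2002-05-26 and 2002-07-03 respectively; done 2002-05-27 — within the window.
Step 4 — counting 54 days from 2002-05-16 (when on-site notice is posted) gives a deadline of 2002-07-09; not done until 2002-07-12, 3 days after the deadline.
The procedure was therefore not followed at step 4.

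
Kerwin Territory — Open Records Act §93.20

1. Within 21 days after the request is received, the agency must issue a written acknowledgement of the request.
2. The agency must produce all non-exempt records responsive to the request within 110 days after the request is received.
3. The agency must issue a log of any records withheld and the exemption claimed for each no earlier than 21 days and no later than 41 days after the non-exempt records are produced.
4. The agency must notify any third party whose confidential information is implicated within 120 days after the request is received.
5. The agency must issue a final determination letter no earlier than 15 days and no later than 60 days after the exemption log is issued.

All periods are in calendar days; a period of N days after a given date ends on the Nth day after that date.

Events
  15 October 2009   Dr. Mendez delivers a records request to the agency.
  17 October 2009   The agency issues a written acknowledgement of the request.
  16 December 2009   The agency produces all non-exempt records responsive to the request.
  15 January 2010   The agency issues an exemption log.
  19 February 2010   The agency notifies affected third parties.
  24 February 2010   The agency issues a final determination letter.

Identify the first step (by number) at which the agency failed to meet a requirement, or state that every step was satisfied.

Step 4

(1) due by 15 October 2009 + 21 days = 5 November 2009; done 17 October 2009 — timely.
(2) due by 15 October 2009 + 110 days = 2 February 2010; done 16 December 2009 — timely.
(3) the permitted window runs from 16 December 2009 + 21 = 6 January 2010 to 16 December 2009 + 41 = 26 January 2010; done 15 January 2010 — within the window.
(4) due by 15 October 2009 + 120 days = 12 February 2010; 19 February 2010 misses that deadline by 7 days.
The procedure was therefore not followed at step 4.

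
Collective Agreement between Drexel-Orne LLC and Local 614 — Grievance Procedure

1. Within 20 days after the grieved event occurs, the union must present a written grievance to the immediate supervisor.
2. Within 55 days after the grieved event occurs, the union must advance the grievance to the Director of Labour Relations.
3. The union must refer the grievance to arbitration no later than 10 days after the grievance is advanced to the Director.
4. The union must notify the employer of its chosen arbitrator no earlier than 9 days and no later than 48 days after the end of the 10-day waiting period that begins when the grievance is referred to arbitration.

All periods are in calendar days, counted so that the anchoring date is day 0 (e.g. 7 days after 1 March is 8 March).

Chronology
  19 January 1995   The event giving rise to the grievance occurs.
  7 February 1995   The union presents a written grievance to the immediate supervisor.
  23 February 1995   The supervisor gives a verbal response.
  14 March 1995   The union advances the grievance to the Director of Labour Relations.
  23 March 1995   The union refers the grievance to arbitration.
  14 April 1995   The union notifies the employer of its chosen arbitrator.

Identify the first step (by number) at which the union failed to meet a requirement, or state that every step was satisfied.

None — every step was satisfied

Step 1: 20 days after 19 January 1995 (when the grieved event occurs) is 8 February 1995; 7 February 1995 is within that limit.
Step 2: 55 days after 19 January 1995 (when the grieved event occurs) is 15 March 1995; done 14 March 1995 — timely.
Step 3: 10 days after 14 March 1995 (when the grievance is advanced to the Director) is 24 March 1995; completed 23 March 1995, before the deadline.
Step 4: the window is 9–48 days after 2 April 1995 (end of the 10-day waiting period, which began when the grievance is referred to arbitration on 23 March 1995), so 11 April 1995 through 20 May 1995; done 14 April 1995, which is between those dates.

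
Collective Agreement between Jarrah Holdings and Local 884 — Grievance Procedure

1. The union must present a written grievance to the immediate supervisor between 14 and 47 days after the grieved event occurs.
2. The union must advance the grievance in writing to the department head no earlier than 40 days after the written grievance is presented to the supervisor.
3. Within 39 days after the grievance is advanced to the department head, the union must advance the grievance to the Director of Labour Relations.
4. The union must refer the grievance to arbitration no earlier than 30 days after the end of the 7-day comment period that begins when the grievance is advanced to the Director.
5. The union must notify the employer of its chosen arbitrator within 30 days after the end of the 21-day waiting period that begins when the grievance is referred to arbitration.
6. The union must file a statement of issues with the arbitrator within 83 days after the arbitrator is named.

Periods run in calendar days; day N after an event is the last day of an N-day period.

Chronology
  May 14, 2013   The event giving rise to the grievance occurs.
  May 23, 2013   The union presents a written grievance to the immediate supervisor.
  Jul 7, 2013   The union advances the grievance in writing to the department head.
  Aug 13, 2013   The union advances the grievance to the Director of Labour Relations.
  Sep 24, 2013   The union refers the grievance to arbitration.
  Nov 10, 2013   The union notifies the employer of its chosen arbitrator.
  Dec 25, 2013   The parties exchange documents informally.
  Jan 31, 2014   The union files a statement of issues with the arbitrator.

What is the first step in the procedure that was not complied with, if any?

Step 1

Step 1: the window is 14–47 days after May 14, 2013 (when the grieved event occurs), so May 28, 2013 through Jun 30, 2013; May 23, 2013 is 5 days too early.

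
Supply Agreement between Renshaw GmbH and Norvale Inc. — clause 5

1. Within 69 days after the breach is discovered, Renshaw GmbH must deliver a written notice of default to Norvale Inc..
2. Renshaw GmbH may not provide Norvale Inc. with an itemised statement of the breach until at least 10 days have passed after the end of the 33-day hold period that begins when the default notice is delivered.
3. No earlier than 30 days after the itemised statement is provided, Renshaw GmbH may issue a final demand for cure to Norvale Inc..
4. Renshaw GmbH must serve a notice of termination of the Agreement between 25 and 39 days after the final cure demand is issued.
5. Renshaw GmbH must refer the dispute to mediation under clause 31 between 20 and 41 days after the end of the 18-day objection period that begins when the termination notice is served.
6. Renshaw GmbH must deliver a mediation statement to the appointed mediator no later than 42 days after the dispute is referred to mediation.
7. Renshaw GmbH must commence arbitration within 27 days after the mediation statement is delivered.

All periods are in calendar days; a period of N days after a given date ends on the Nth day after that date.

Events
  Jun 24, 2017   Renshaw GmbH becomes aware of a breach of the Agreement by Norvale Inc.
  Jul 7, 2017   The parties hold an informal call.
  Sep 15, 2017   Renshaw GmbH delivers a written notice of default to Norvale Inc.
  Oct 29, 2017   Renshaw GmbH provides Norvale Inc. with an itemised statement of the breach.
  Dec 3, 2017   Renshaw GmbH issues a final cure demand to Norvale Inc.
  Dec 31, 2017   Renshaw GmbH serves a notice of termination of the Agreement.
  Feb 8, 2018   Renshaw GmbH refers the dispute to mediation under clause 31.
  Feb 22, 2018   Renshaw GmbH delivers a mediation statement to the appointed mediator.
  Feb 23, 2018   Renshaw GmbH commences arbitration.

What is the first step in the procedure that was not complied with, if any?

(1) due by Jun 24, 2017 + 69 days = Sep 1, 2017; not done until Sep 15, 2017, 14 days after the deadline.
Later steps need not be reached.

Step 1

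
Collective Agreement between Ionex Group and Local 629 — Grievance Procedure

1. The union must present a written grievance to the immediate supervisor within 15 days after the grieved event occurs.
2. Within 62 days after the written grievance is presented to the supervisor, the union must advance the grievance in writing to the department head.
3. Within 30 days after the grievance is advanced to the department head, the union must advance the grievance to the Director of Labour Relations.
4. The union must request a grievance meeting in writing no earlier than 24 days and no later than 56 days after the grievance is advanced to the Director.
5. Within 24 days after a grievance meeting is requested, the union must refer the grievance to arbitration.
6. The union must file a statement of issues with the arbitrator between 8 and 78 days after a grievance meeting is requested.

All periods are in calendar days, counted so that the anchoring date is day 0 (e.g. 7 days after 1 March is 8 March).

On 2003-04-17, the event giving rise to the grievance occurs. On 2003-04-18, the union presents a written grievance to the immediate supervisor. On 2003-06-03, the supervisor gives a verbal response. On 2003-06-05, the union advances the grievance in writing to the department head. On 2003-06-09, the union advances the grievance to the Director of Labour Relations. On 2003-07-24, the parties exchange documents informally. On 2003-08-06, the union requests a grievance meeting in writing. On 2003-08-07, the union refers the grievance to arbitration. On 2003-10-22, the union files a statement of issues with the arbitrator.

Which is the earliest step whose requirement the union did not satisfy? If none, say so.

Step 1 — counting 15 days from 2003-04-17 (when the grieved event occurs) gives a deadline of 2003-05-02; completed 2003-04-18, before the deadline.
Step 2 — counting 62 days from 2003-04-18 (when the written grievance is presented to the supervisor) gives a deadline of 2003-06-19; completed 2003-06-05, before the deadline.
Step 3 — counting 30 days from 2003-06-05 (when the grievance is advanced to the department head) gives a deadline of 2003-07-05; done 2003-06-09 — timely.
Step 4 — 24 and 56 days from 2003-06-09 (when the grievance is advanced to the Director) are 2003-07-03 and 2003-08-04 respectively; done 2003-08-06 — 2 days after the window closed.

Step 4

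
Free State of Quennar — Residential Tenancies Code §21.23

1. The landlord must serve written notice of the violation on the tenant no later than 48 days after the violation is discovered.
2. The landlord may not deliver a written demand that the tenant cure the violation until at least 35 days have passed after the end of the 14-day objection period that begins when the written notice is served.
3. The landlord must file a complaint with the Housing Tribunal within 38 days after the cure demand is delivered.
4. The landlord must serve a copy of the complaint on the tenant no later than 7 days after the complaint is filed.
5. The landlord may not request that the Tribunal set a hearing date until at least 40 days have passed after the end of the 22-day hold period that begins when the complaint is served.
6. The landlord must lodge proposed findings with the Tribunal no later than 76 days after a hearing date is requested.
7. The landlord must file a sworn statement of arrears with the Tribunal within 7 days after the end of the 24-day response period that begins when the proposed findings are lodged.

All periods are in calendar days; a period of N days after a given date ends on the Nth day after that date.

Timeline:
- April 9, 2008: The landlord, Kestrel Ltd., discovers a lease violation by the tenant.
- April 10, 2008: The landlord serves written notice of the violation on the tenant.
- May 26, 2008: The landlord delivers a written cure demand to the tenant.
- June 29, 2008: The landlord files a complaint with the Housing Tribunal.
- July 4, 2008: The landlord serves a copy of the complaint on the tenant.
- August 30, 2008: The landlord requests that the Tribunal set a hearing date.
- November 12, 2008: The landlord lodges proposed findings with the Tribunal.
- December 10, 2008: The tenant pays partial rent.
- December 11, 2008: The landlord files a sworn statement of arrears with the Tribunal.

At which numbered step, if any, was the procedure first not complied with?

Step 2

(1) due by April 9, 2008 + 48 days = May 27, 2008; completed April 10, 2008, before the deadline.
(2) permitted from April 24, 2008 + 35 days = May 29, 2008 onward; May 26, 2008 is 3 days before the earliest permitted date.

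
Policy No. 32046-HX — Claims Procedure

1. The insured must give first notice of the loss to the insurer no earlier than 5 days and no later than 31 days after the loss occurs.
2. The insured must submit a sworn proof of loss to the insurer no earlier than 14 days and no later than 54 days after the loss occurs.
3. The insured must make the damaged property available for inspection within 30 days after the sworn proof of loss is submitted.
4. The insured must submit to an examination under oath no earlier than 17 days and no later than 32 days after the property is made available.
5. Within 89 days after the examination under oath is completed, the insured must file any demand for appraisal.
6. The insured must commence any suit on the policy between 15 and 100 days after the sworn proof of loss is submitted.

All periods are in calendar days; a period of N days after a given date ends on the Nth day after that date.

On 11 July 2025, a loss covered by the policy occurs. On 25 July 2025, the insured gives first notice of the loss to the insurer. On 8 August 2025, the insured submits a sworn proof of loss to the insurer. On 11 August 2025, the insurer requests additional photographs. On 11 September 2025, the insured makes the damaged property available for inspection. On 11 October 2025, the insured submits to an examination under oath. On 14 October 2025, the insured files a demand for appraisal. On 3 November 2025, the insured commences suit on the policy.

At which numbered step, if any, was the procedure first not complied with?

Step 3

Step 1 — 5 and 31 days from 11 July 2025 (when the loss occurs) are 16 July 2025 and 11 August 2025 respectively; 25 July 2025 falls inside that range.
Step 2 — 14 and 54 days from 11 July 2025 (when the loss occurs) are 25 July 2025 and 3 September 2025 respectively; done 8 August 2025 — within the window.
Step 3 — counting 30 days from 8 August 2025 (when the sworn proof of loss is submitted) gives a deadline of 7 September 2025; 11 September 2025 misses that deadline by 4 days.
That is the first point of non-compliance.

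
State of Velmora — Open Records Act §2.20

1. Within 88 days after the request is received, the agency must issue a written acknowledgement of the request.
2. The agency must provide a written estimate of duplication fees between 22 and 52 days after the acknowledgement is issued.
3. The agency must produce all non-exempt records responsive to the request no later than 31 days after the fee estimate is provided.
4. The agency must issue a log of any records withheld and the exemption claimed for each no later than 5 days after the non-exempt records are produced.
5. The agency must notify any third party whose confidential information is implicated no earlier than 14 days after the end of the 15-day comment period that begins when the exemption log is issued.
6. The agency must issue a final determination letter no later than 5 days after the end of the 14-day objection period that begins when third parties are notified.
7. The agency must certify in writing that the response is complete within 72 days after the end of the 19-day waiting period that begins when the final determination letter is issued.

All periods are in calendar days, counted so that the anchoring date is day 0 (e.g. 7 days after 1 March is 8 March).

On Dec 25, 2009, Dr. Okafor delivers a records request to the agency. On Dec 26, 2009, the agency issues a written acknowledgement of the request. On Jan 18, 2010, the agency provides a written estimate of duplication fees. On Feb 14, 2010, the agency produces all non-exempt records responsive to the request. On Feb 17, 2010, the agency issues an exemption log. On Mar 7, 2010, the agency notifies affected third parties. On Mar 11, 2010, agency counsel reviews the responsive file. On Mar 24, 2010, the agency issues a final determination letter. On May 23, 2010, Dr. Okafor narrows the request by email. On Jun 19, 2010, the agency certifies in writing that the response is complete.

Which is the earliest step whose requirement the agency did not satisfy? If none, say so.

Step 5

Step 1: 88 days after Dec 25, 2009 (when the request is received) is Mar 23, 2010; completed Dec 26, 2009, before the deadline.
Step 2: the window is 22–52 days after Dec 26, 2009 (when the acknowledgement is issued), so Jan 17, 2010 through Feb 16, 2010; done Jan 18, 2010 — within the window.
Step 3: 31 days after Jan 18, 2010 (when the fee estimate is provided) is Feb 18, 2010; Feb 14, 2010 is within that limit.
Step 4: 5 days after Feb 14, 2010 (when the non-exempt records are produced) is Feb 19, 2010; done Feb 17, 2010 — timely.
Step 5: the earliest permitted date is 14 days after Mar 4, 2010 (end of the 15-day comment period, which began when the exemption log is issued on Feb 17, 2010), i.e. Mar 18, 2010; acted on Mar 7, 2010, 11 days prematurely.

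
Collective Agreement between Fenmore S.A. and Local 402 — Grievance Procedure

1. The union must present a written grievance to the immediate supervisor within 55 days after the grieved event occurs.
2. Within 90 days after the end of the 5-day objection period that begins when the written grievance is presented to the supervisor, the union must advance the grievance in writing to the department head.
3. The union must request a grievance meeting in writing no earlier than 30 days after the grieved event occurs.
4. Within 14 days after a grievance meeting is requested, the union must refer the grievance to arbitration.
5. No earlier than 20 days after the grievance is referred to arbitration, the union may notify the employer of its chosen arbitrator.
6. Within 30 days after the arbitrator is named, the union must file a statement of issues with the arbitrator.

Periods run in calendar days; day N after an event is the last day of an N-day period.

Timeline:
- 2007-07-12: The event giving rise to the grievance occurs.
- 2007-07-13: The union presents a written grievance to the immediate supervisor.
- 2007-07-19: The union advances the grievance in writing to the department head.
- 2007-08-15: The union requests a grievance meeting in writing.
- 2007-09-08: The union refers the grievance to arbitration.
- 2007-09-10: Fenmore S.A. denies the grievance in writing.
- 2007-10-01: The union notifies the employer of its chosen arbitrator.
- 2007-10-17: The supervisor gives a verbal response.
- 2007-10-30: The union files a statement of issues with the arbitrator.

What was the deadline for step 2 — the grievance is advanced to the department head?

2007-10-16

The written grievance is presented to the supervisor on 2007-07-13; the 5-day objection period therefore ends 2007-07-18, and step 2 runs from that date. 90 days after 2007-07-18 is 2007-10-16.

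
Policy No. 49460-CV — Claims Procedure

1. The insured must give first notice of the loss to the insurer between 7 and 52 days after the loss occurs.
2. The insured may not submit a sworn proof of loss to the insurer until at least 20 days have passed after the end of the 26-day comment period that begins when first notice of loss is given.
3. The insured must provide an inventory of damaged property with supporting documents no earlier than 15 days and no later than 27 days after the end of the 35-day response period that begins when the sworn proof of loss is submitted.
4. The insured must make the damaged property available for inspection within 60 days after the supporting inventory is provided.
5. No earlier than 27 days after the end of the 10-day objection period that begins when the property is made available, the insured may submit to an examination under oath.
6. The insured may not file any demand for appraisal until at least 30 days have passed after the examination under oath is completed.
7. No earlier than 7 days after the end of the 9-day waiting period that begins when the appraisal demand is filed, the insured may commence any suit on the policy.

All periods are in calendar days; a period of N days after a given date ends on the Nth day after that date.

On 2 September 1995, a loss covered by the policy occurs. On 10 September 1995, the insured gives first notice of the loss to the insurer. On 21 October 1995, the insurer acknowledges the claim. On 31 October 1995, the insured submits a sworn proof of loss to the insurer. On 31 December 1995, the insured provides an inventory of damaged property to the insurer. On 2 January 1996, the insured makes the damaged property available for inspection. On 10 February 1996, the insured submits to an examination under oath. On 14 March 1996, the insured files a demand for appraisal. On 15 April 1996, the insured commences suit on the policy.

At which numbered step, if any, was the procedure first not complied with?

None — every step was satisfied

Step 1: the window is 7–52 days after 2 September 1995 (when the loss occurs), so 9 September 1995 through 24 October 1995; 10 September 1995 falls inside that range.
Step 2: the earliest permitted date is 20 days after 6 October 1995 (end of the 26-day comment period, which began when first notice of loss is given on 10 September 1995), i.e. 26 October 1995; done 31 October 1995, after the minimum wait.
Step 3: the window is 15–27 days after 5 December 1995 (end of the 35-day response period, which began when the sworn proof of loss is submitted on 31 October 1995), so 20 December 1995 through 1 January 1996; done 31 December 1995 — within the window.
Step 4: 60 days after 31 December 1995 (when the supporting inventory is provided) is 29 February 1996; completed 2 January 1996, before the deadline.
Step 5: the earliest permitted date is 27 days after 12 January 1996 (end of the 10-day objection period, which began when the property is made available on 2 January 1996), i.e. 8 February 1996; 10 February 1996 is on or after that date.
Step 6: the earliest permitted date is 30 days after 10 February 1996 (when the examination under oath is completed), i.e. 11 March 1996; 14 March 1996 is on or after that date.
Step 7: the earliest permitted date is 7 days after 23 March 1996 (end of the 9-day waiting period, which began when the appraisal demand is filed on 14 March 1996), i.e. 30 March 1996; done 15 April 1996 — permitted.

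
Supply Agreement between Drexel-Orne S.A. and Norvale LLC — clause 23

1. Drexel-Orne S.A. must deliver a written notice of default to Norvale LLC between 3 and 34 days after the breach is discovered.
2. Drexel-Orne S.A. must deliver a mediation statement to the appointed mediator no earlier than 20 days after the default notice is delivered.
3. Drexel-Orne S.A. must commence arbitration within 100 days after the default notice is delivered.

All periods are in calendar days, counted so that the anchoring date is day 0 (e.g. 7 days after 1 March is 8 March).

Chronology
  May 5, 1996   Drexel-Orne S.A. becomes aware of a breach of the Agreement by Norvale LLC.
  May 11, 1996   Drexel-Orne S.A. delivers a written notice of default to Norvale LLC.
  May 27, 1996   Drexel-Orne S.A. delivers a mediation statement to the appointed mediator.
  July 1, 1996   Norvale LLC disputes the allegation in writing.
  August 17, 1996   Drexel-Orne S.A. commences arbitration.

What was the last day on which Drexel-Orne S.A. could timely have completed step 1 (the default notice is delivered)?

June 8, 1996

Step 1 runs from May 5, 1996, when the breach is discovered. The window is 3–34 days after May 5, 1996; it closes on June 8, 1996.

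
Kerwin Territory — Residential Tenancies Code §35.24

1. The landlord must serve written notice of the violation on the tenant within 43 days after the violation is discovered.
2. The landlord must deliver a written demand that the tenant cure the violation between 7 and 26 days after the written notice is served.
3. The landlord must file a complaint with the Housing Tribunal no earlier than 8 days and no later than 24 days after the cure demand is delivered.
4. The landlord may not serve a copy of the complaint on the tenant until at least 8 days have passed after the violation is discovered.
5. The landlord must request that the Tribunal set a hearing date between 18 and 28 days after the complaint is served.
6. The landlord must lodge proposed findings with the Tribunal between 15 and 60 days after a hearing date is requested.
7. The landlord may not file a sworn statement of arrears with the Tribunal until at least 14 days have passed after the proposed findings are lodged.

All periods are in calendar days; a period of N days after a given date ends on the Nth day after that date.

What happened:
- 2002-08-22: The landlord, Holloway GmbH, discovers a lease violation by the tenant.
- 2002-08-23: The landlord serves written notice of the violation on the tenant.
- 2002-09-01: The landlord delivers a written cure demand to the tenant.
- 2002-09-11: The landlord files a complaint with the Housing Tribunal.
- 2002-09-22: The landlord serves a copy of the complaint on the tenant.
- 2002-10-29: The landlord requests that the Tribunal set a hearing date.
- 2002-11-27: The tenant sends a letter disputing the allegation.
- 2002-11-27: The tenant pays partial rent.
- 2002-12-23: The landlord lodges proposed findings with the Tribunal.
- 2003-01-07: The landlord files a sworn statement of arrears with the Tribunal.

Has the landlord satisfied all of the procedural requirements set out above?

No

Step 1: 43 days after 2002-08-22 (when the violation is discovered) is 2002-10-04; completed 2002-08-23, before the deadline.
Step 2: the window is 7–26 days after 2002-08-23 (when the written notice is served), so 2002-08-30 through 2002-09-18; done 2002-09-01, which is between those dates.
Step 3: the window is 8–24 days after 2002-09-01 (when the cure demand is delivered), so 2002-09-09 through 2002-09-25; 2002-09-11 falls inside that range.
Step 4: the earliest permitted date is 8 days after 2002-08-22 (when the violation is discovered), i.e. 2002-08-30; done 2002-09-22, after the minimum wait.
Step 5: the window is 18–28 days after 2002-09-22 (when the complaint is served), so 2002-10-10 through 2002-10-20; done 2002-10-29 — 9 days after the window closed.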